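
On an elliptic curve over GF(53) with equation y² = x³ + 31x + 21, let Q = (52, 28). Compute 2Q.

tangent at (52, 28): λ = (3·52² + 31)/(2·28) ≡ 34/3. 3⁻¹ ≡ 18 (mod 53) since 3·18 = 54 ≡ 1, so λ ≡ 34·18 ≡ 29.
  x = λ² - 52 - 52 = 841 - 104 ≡ 48; y = λ·(52 - 48) - 28 ≡ 35. → (48, 35)

(48, 35)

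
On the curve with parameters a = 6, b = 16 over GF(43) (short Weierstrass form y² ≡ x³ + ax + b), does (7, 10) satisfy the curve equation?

y² = 10² ≡ 14; x³ + 6x + 16 = 401 ≡ 14 (mod 43). 14 = 14.

yes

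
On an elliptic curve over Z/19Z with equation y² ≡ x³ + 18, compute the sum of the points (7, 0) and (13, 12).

(3, 8)

(7, 0) + (13, 12). λ = (12 - 0)/(13 - 7) ≡ 12/6 mod 19. 6⁻¹ ≡ 16 (mod 19) since 6·16 = 96 ≡ 1, so λ ≡ 2.
  x = λ² - 7 - 13 = 4 - 20 ≡ 3; y = λ·(7 - 3) - 0 ≡ 8. → (3, 8)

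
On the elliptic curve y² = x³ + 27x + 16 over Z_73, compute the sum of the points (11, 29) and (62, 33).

(11, 29) + (62, 33). λ = (33 - 29)/(62 - 11) ≡ 4/51 mod 73. 51⁻¹ ≡ 63 (mod 73), so λ ≡ 33.
  x = λ² - 11 - 62 = 1089 - 73 ≡ 67; y = λ·(11 - 67) - 29 ≡ 21. → (67, 21)

(67, 21)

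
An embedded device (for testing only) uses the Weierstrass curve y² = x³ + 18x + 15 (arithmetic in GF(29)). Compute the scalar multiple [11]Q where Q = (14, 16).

Double-and-add on 11 = (1011)₂. Start with Q = (14, 16) for the leading 1-bit.
double: tangent at (14, 16): λ = (3·14² + 18)/(2·16) ≡ 26/3. 3⁻¹ ≡ 10 (mod 29), so λ ≡ 26·10 ≡ 28.
  x = λ² - 14 - 14 = 784 - 28 ≡ 2; y = λ·(14 - 2) - 16 ≡ 1. → (2, 1)
double: tangent at (2, 1): λ = (3·2² + 18)/(2·1) ≡ 1/2. 2⁻¹ ≡ 15 (mod 29) since 2·15 = 30 ≡ 1, so λ ≡ 1·15 ≡ 15.
  x = λ² - 2 - 2 = 225 - 4 ≡ 18; y = λ·(2 - 18) - 1 ≡ 20. → (18, 20)
add Q: (18, 20) + (14, 16). λ = (16 - 20)/(14 - 18) ≡ 25/25 mod 29. 25⁻¹ ≡ 7 (mod 29) since 25·7 = 175 ≡ 1, so λ ≡ 1.
  x = λ² - 18 - 14 = 1 - 32 ≡ 27; y = λ·(18 - 27) - 20 ≡ 0. → (27, 0)
double: (27, 0) + (27, 0): same x and y₁ ≡ -y₂, so the sum is O.
add Q: O + (14, 16) = (14, 16) (identity).

(14, 16)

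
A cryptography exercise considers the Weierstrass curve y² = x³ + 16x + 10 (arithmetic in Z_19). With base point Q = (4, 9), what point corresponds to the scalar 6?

(4, 10)

Double-and-add on 6 = (110)₂. Start with Q = (4, 9) for the leading 1-bit.
double: tangent at (4, 9): λ = (3·4² + 16)/(2·9) ≡ 7/18. 18⁻¹ ≡ 18 (mod 19), so λ ≡ 7·18 ≡ 12.
  x = λ² - 4 - 4 = 144 - 8 ≡ 3; y = λ·(4 - 3) - 9 ≡ 3. → (3, 3)
add Q: (3, 3) + (4, 9). λ = (9 - 3)/(4 - 3) ≡ 6/1 mod 19. 1⁻¹ ≡ 1 (mod 19), so λ ≡ 6.
  x = λ² - 3 - 4 = 36 - 7 ≡ 10; y = λ·(3 - 10) - 3 ≡ 12. → (10, 12)
double: tangent at (10, 12): λ = (3·10² + 16)/(2·12) ≡ 12/5. 5⁻¹ ≡ 4 (mod 19) since 5·4 = 20 ≡ 1, so λ ≡ 12·4 ≡ 10.
  x = λ² - 10 - 10 = 100 - 20 ≡ 4; y = λ·(10 - 4) - 12 ≡ 10. → (4, 10)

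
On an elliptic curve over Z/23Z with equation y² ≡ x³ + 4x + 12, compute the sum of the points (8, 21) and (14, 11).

(8, 21) + (14, 11). λ = (11 - 21)/(14 - 8) ≡ 13/6 mod 23. 6⁻¹ ≡ 4 (mod 23), so λ ≡ 6.
  x = λ² - 8 - 14 = 36 - 22 ≡ 14; y = λ·(8 - 14) - 21 ≡ 12. → (14, 12)

(14, 12)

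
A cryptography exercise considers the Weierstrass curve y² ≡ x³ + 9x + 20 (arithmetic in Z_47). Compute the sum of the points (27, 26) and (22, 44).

(27, 26) + (22, 44). λ = (44 - 26)/(22 - 27) ≡ 18/42 mod 47. 42⁻¹ ≡ 28 (mod 47) since 42·28 = 1176 ≡ 1, so λ ≡ 34.
  x = λ² - 27 - 22 = 1156 - 49 ≡ 26; y = λ·(27 - 26) - 26 ≡ 8. → (26, 8)

(26, 8)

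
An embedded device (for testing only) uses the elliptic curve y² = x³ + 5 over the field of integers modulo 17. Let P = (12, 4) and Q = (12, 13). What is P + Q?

O

The two points share x = 12 and their y-coordinates satisfy 4 + 13 ≡ 0 (mod 17), so they are inverses. Their sum is O.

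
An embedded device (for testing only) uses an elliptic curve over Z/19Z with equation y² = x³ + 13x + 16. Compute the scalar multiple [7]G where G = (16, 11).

(0, 15)

Repeated addition: build up to 7G.
2G: tangent at (16, 11): λ = (3·16² + 13)/(2·11) ≡ 2/3. 3⁻¹ ≡ 13 (mod 19), so λ ≡ 2·13 ≡ 7.
  x = λ² - 16 - 16 = 49 - 32 ≡ 17; y = λ·(16 - 17) - 11 ≡ 1. → (17, 1)
3G: (17, 1) + (16, 11). λ = (11 - 1)/(16 - 17) ≡ 10/18 mod 19. 18⁻¹ ≡ 18 (mod 19) since 18·18 = 324 ≡ 1, so λ ≡ 9.
  x = λ² - 17 - 16 = 81 - 33 ≡ 10; y = λ·(17 - 10) - 1 ≡ 5. → (10, 5)
4G: (10, 5) + (16, 11). λ = (11 - 5)/(16 - 10) ≡ 6/6 mod 19. 6⁻¹ ≡ 16 (mod 19) since 6·16 = 96 ≡ 1, so λ ≡ 1.
  x = λ² - 10 - 16 = 1 - 26 ≡ 13; y = λ·(10 - 13) - 5 ≡ 11. → (13, 11)
5G: (13, 11) + (16, 11). λ = (11 - 11)/(16 - 13) ≡ 0/3 mod 19. 3⁻¹ ≡ 13 (mod 19) since 3·13 = 39 ≡ 1, so λ ≡ 0.
  x = λ² - 13 - 16 = 0 - 29 ≡ 9; y = λ·(13 - 9) - 11 ≡ 8. → (9, 8)
6G: (9, 8) + (16, 11). λ = (11 - 8)/(16 - 9) ≡ 3/7 mod 19. 7⁻¹ ≡ 11 (mod 19) since 7·11 = 77 ≡ 1, so λ ≡ 14.
  x = λ² - 9 - 16 = 196 - 25 ≡ 0; y = λ·(9 - 0) - 8 ≡ 4. → (0, 4)
7G: (0, 4) + (16, 11). λ = (11 - 4)/(16 - 0) ≡ 7/16 mod 19. 16⁻¹ ≡ 6 (mod 19), so λ ≡ 4.
  x = λ² - 0 - 16 = 16 - 16 ≡ 0; y = λ·(0 - 0) - 4 ≡ 15. → (0, 15)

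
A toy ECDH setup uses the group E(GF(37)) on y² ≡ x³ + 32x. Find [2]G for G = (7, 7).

tangent at (7, 7): λ = (3·7² + 32)/(2·7) ≡ 31/14. 14⁻¹ ≡ 8 (mod 37), so λ ≡ 31·8 ≡ 26.
  x = λ² - 7 - 7 = 676 - 14 ≡ 33; y = λ·(7 - 33) - 7 ≡ 20. → (33, 20)

(33, 20)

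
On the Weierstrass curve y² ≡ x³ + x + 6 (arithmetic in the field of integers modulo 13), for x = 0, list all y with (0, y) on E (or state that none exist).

x³ + 1x + 6 = 6 ≡ 6 (mod 13).
6 is a non-residue mod 13; no y exists.

none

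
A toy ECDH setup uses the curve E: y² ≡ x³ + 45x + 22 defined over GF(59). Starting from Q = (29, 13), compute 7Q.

(34, 21)

Repeated addition: build up to 7Q.
2Q: tangent at (29, 13): λ = (3·29² + 45)/(2·13) ≡ 31/26. 26⁻¹ ≡ 25 (mod 59) since 26·25 = 650 ≡ 1, so λ ≡ 31·25 ≡ 8.
  x = λ² - 29 - 29 = 64 - 58 ≡ 6; y = λ·(29 - 6) - 13 ≡ 53. → (6, 53)
3Q: (6, 53) + (29, 13). λ = (13 - 53)/(29 - 6) ≡ 19/23 mod 59. 23⁻¹ ≡ 18 (mod 59) since 23·18 = 414 ≡ 1, so λ ≡ 47.
  x = λ² - 6 - 29 = 2209 - 35 ≡ 50; y = λ·(6 - 50) - 53 ≡ 3. → (50, 3)
4Q: (50, 3) + (29, 13). λ = (13 - 3)/(29 - 50) ≡ 10/38 mod 59. 38⁻¹ ≡ 14 (mod 59), so λ ≡ 22.
  x = λ² - 50 - 29 = 484 - 79 ≡ 51; y = λ·(50 - 51) - 3 ≡ 34. → (51, 34)
5Q: (51, 34) + (29, 13). λ = (13 - 34)/(29 - 51) ≡ 38/37 mod 59. 37⁻¹ ≡ 8 (mod 59) since 37·8 = 296 ≡ 1, so λ ≡ 9.
  x = λ² - 51 - 29 = 81 - 80 ≡ 1; y = λ·(51 - 1) - 34 ≡ 3. → (1, 3)
6Q: (1, 3) + (29, 13). λ = (13 - 3)/(29 - 1) ≡ 10/28 mod 59. 28⁻¹ ≡ 19 (mod 59), so λ ≡ 13.
  x = λ² - 1 - 29 = 169 - 30 ≡ 21; y = λ·(1 - 21) - 3 ≡ 32. → (21, 32)
7Q: (21, 32) + (29, 13). λ = (13 - 32)/(29 - 21) ≡ 40/8 mod 59. 8⁻¹ ≡ 37 (mod 59), so λ ≡ 5.
  x = λ² - 21 - 29 = 25 - 50 ≡ 34; y = λ·(21 - 34) - 32 ≡ 21. → (34, 21)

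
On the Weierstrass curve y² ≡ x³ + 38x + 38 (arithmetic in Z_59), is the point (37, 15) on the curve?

y² = 15² ≡ 48; x³ + 38x + 38 = 52097 ≡ 0 (mod 59). 48 ≠ 0.

no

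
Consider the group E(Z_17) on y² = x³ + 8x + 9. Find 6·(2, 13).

Write G = (2, 13).
Double-and-add on 6 = (110)₂. Start with G = (2, 13) for the leading 1-bit.
double: tangent at (2, 13): λ = (3·2² + 8)/(2·13) ≡ 3/9. 9⁻¹ ≡ 2 (mod 17), so λ ≡ 3·2 ≡ 6.
  x = λ² - 2 - 2 = 36 - 4 ≡ 15; y = λ·(2 - 15) - 13 ≡ 11. → (15, 11)
add G: (15, 11) + (2, 13). λ = (13 - 11)/(2 - 15) ≡ 2/4 mod 17. 4⁻¹ ≡ 13 (mod 17), so λ ≡ 9.
  x = λ² - 15 - 2 = 81 - 17 ≡ 13; y = λ·(15 - 13) - 11 ≡ 7. → (13, 7)
double: tangent at (13, 7): λ = (3·13² + 8)/(2·7) ≡ 5/14. 14⁻¹ ≡ 11 (mod 17) since 14·11 = 154 ≡ 1, so λ ≡ 5·11 ≡ 4.
  x = λ² - 13 - 13 = 16 - 26 ≡ 7; y = λ·(13 - 7) - 7 ≡ 0. → (7, 0)

(7, 0)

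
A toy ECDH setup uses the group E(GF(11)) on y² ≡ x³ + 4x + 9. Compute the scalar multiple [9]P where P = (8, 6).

O

Double-and-add on 9 = (1001)₂. Start with P = (8, 6) for the leading 1-bit.
double: tangent at (8, 6): λ = (3·8² + 4)/(2·6) ≡ 9/1. 1⁻¹ ≡ 1 (mod 11) since 1·1 = 1 ≡ 1, so λ ≡ 9·1 ≡ 9.
  x = λ² - 8 - 8 = 81 - 16 ≡ 10; y = λ·(8 - 10) - 6 ≡ 9. → (10, 9)
double: tangent at (10, 9): λ = (3·10² + 4)/(2·9) ≡ 7/7. 7⁻¹ ≡ 8 (mod 11), so λ ≡ 7·8 ≡ 1.
  x = λ² - 10 - 10 = 1 - 20 ≡ 3; y = λ·(10 - 3) - 9 ≡ 9. → (3, 9)
double: tangent at (3, 9): λ = (3·3² + 4)/(2·9) ≡ 9/7. 7⁻¹ ≡ 8 (mod 11), so λ ≡ 9·8 ≡ 6.
  x = λ² - 3 - 3 = 36 - 6 ≡ 8; y = λ·(3 - 8) - 9 ≡ 5. → (8, 5)
add P: (8, 5) + (8, 6): same x and y₁ ≡ -y₂, so the sum is the point at infinity.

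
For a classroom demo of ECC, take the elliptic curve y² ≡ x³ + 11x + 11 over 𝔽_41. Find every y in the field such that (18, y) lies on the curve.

x³ + 11x + 11 = 6041 ≡ 14 (mod 41).
14 is a non-residue mod 41; no y exists.

none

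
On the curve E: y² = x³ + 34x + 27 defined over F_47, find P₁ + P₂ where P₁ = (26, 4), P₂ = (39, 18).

(26, 4) + (39, 18). λ = (18 - 4)/(39 - 26) ≡ 14/13 mod 47. 13⁻¹ ≡ 29 (mod 47), so λ ≡ 30.
  x = λ² - 26 - 39 = 900 - 65 ≡ 36; y = λ·(26 - 36) - 4 ≡ 25. → (36, 25)

(36, 25)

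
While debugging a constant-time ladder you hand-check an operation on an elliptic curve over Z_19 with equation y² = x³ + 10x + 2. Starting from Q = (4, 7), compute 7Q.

(13, 12)

Double-and-add on 7 = (111)₂. Start with Q = (4, 7) for the leading 1-bit.
double: tangent at (4, 7): λ = (3·4² + 10)/(2·7) ≡ 1/14. 14⁻¹ ≡ 15 (mod 19), so λ ≡ 1·15 ≡ 15.
  x = λ² - 4 - 4 = 225 - 8 ≡ 8; y = λ·(4 - 8) - 7 ≡ 9. → (8, 9)
add Q: (8, 9) + (4, 7). λ = (7 - 9)/(4 - 8) ≡ 17/15 mod 19. 15⁻¹ ≡ 14 (mod 19) since 15·14 = 210 ≡ 1, so λ ≡ 10.
  x = λ² - 8 - 4 = 100 - 12 ≡ 12; y = λ·(8 - 12) - 9 ≡ 8. → (12, 8)
double: tangent at (12, 8): λ = (3·12² + 10)/(2·8) ≡ 5/16. 16⁻¹ ≡ 6 (mod 19), so λ ≡ 5·6 ≡ 11.
  x = λ² - 12 - 12 = 121 - 24 ≡ 2; y = λ·(12 - 2) - 8 ≡ 7. → (2, 7)
add Q: (2, 7) + (4, 7). λ = (7 - 7)/(4 - 2) ≡ 0/2 mod 19. 2⁻¹ ≡ 10 (mod 19) since 2·10 = 20 ≡ 1, so λ ≡ 0.
  x = λ² - 2 - 4 = 0 - 6 ≡ 13; y = λ·(2 - 13) - 7 ≡ 12. → (13, 12)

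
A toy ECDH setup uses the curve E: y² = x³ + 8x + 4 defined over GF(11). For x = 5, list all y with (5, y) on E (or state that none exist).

x³ + 8x + 4 = 169 ≡ 4 (mod 11).
Square roots of 4 mod 11: 2 and 9 (since 2² = 4 ≡ 4).

2, 9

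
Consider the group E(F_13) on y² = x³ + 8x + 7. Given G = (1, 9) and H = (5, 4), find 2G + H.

(4, 5)

First 2G:
Repeated addition: build up to 2G.
2G: tangent at (1, 9): λ = (3·1² + 8)/(2·9) ≡ 11/5. 5⁻¹ ≡ 8 (mod 13), so λ ≡ 11·8 ≡ 10.
  x = λ² - 1 - 1 = 100 - 2 ≡ 7; y = λ·(1 - 7) - 9 ≡ 9. → (7, 9)
2G = (7, 9).
Finally 2G + H:
(7, 9) + (5, 4). λ = (4 - 9)/(5 - 7) ≡ 8/11 mod 13. 11⁻¹ ≡ 6 (mod 13) since 11·6 = 66 ≡ 1, so λ ≡ 9.
  x = λ² - 7 - 5 = 81 - 12 ≡ 4; y = λ·(7 - 4) - 9 ≡ 5. → (4, 5)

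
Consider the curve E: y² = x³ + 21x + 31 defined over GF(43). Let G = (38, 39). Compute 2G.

tangent at (38, 39): λ = (3·38² + 21)/(2·39) ≡ 10/35. 35⁻¹ ≡ 16 (mod 43), so λ ≡ 10·16 ≡ 31.
  x = λ² - 38 - 38 = 961 - 76 ≡ 25; y = λ·(38 - 25) - 39 ≡ 20. → (25, 20)

(25, 20)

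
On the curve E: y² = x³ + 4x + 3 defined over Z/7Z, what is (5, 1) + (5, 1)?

tangent at (5, 1): λ = (3·5² + 4)/(2·1) ≡ 2/2. 2⁻¹ ≡ 4 (mod 7), so λ ≡ 2·4 ≡ 1.
  x = λ² - 5 - 5 = 1 - 10 ≡ 5; y = λ·(5 - 5) - 1 ≡ 6. → (5, 6)

(5, 6)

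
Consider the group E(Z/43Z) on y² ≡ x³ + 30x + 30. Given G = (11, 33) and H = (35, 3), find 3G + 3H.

(35, 3)

First 3G:
Repeated addition: build up to 3G.
2G: tangent at (11, 33): λ = (3·11² + 30)/(2·33) ≡ 6/23. 23⁻¹ ≡ 15 (mod 43) since 23·15 = 345 ≡ 1, so λ ≡ 6·15 ≡ 4.
  x = λ² - 11 - 11 = 16 - 22 ≡ 37; y = λ·(11 - 37) - 33 ≡ 35. → (37, 35)
3G: (37, 35) + (11, 33). λ = (33 - 35)/(11 - 37) ≡ 41/17 mod 43. 17⁻¹ ≡ 38 (mod 43) since 17·38 = 646 ≡ 1, so λ ≡ 10.
  x = λ² - 37 - 11 = 100 - 48 ≡ 9; y = λ·(37 - 9) - 35 ≡ 30. → (9, 30)
3G = (9, 30).
Next 3H:
Repeated addition: build up to 3H.
2H: tangent at (35, 3): λ = (3·35² + 30)/(2·3) ≡ 7/6. 6⁻¹ ≡ 36 (mod 43) since 6·36 = 216 ≡ 1, so λ ≡ 7·36 ≡ 37.
  x = λ² - 35 - 35 = 1369 - 70 ≡ 9; y = λ·(35 - 9) - 3 ≡ 13. → (9, 13)
3H: (9, 13) + (35, 3). λ = (3 - 13)/(35 - 9) ≡ 33/26 mod 43. 26⁻¹ ≡ 5 (mod 43) since 26·5 = 130 ≡ 1, so λ ≡ 36.
  x = λ² - 9 - 35 = 1296 - 44 ≡ 5; y = λ·(9 - 5) - 13 ≡ 2. → (5, 2)
3H = (5, 2).
Finally 3G + 3H:
(9, 30) + (5, 2). λ = (2 - 30)/(5 - 9) ≡ 15/39 mod 43. 39⁻¹ ≡ 32 (mod 43), so λ ≡ 7.
  x = λ² - 9 - 5 = 49 - 14 ≡ 35; y = λ·(9 - 35) - 30 ≡ 3. → (35, 3)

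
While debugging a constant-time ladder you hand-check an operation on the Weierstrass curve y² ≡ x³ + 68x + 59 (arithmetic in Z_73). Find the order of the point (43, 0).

2P: (43, 0) + (43, 0): same x and y₁ ≡ -y₂, so the sum is 𝒪.
2P = 𝒪, so the order is 2.

2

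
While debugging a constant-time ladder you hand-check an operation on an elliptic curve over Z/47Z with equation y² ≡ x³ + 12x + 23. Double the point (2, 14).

(14, 16)

tangent at (2, 14): λ = (3·2² + 12)/(2·14) ≡ 24/28. 28⁻¹ ≡ 42 (mod 47), so λ ≡ 24·42 ≡ 21.
  x = λ² - 2 - 2 = 441 - 4 ≡ 14; y = λ·(2 - 14) - 14 ≡ 16. → (14, 16)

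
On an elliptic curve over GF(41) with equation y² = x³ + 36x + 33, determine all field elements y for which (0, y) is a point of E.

19, 22

x³ + 36x + 33 = 33 ≡ 33 (mod 41).
Square roots of 33 mod 41: 19 and 22 (since 19² = 361 ≡ 33).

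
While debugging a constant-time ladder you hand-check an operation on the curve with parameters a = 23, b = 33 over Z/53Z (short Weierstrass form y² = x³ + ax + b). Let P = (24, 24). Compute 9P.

Double-and-add on 9 = (1001)₂. Start with P = (24, 24) for the leading 1-bit.
double: tangent at (24, 24): λ = (3·24² + 23)/(2·24) ≡ 2/48. 48⁻¹ ≡ 21 (mod 53) since 48·21 = 1008 ≡ 1, so λ ≡ 2·21 ≡ 42.
  x = λ² - 24 - 24 = 1764 - 48 ≡ 20; y = λ·(24 - 20) - 24 ≡ 38. → (20, 38)
double: tangent at (20, 38): λ = (3·20² + 23)/(2·38) ≡ 4/23. 23⁻¹ ≡ 30 (mod 53), so λ ≡ 4·30 ≡ 14.
  x = λ² - 20 - 20 = 196 - 40 ≡ 50; y = λ·(20 - 50) - 38 ≡ 19. → (50, 19)
double: tangent at (50, 19): λ = (3·50² + 23)/(2·19) ≡ 50/38. 38⁻¹ ≡ 7 (mod 53), so λ ≡ 50·7 ≡ 32.
  x = λ² - 50 - 50 = 1024 - 100 ≡ 23; y = λ·(50 - 23) - 19 ≡ 50. → (23, 50)
add P: (23, 50) + (24, 24). λ = (24 - 50)/(24 - 23) ≡ 27/1 mod 53. 1⁻¹ ≡ 1 (mod 53) since 1·1 = 1 ≡ 1, so λ ≡ 27.
  x = λ² - 23 - 24 = 729 - 47 ≡ 46; y = λ·(23 - 46) - 50 ≡ 18. → (46, 18)

(46, 18)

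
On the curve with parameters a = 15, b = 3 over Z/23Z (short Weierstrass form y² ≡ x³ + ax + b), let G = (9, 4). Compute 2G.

(0, 16)

tangent at (9, 4): λ = (3·9² + 15)/(2·4) ≡ 5/8. 8⁻¹ ≡ 3 (mod 23), so λ ≡ 5·3 ≡ 15.
  x = λ² - 9 - 9 = 225 - 18 ≡ 0; y = λ·(9 - 0) - 4 ≡ 16. → (0, 16)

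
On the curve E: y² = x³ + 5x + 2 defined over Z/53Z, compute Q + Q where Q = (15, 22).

tangent at (15, 22): λ = (3·15² + 5)/(2·22) ≡ 44/44. 44⁻¹ ≡ 47 (mod 53), so λ ≡ 44·47 ≡ 1.
  x = λ² - 15 - 15 = 1 - 30 ≡ 24; y = λ·(15 - 24) - 22 ≡ 22. → (24, 22)

(24, 22)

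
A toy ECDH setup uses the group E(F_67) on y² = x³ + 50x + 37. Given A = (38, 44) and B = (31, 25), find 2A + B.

First 2A:
Repeated addition: build up to 2A.
2A: tangent at (38, 44): λ = (3·38² + 50)/(2·44) ≡ 27/21. 21⁻¹ ≡ 16 (mod 67), so λ ≡ 27·16 ≡ 30.
  x = λ² - 38 - 38 = 900 - 76 ≡ 20; y = λ·(38 - 20) - 44 ≡ 27. → (20, 27)
2A = (20, 27).
Finally 2A + B:
(20, 27) + (31, 25). λ = (25 - 27)/(31 - 20) ≡ 65/11 mod 67. 11⁻¹ ≡ 61 (mod 67), so λ ≡ 12.
  x = λ² - 20 - 31 = 144 - 51 ≡ 26; y = λ·(20 - 26) - 27 ≡ 35. → (26, 35)

(26, 35)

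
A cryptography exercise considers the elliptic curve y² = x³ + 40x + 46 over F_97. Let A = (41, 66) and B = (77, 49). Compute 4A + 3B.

First 4A:
Repeated addition: build up to 4A.
2A: tangent at (41, 66): λ = (3·41² + 40)/(2·66) ≡ 39/35. 35⁻¹ ≡ 61 (mod 97), so λ ≡ 39·61 ≡ 51.
  x = λ² - 41 - 41 = 2601 - 82 ≡ 94; y = λ·(41 - 94) - 66 ≡ 44. → (94, 44)
3A: (94, 44) + (41, 66). λ = (66 - 44)/(41 - 94) ≡ 22/44 mod 97. 44⁻¹ ≡ 86 (mod 97), so λ ≡ 49.
  x = λ² - 94 - 41 = 2401 - 135 ≡ 35; y = λ·(94 - 35) - 44 ≡ 34. → (35, 34)
4A: (35, 34) + (41, 66). λ = (66 - 34)/(41 - 35) ≡ 32/6 mod 97. 6⁻¹ ≡ 81 (mod 97), so λ ≡ 70.
  x = λ² - 35 - 41 = 4900 - 76 ≡ 71; y = λ·(35 - 71) - 34 ≡ 65. → (71, 65)
4A = (71, 65).
Next 3B:
Repeated addition: build up to 3B.
2B: tangent at (77, 49): λ = (3·77² + 40)/(2·49) ≡ 76/1. 1⁻¹ ≡ 1 (mod 97), so λ ≡ 76·1 ≡ 76.
  x = λ² - 77 - 77 = 5776 - 154 ≡ 93; y = λ·(77 - 93) - 49 ≡ 93. → (93, 93)
3B: (93, 93) + (77, 49). λ = (49 - 93)/(77 - 93) ≡ 53/81 mod 97. 81⁻¹ ≡ 6 (mod 97) since 81·6 = 486 ≡ 1, so λ ≡ 27.
  x = λ² - 93 - 77 = 729 - 170 ≡ 74; y = λ·(93 - 74) - 93 ≡ 32. → (74, 32)
3B = (74, 32).
Finally 4A + 3B:
(71, 65) + (74, 32). λ = (32 - 65)/(74 - 71) ≡ 64/3 mod 97. 3⁻¹ ≡ 65 (mod 97) since 3·65 = 195 ≡ 1, so λ ≡ 86.
  x = λ² - 71 - 74 = 7396 - 145 ≡ 73; y = λ·(71 - 73) - 65 ≡ 54. → (73, 54)

(73, 54)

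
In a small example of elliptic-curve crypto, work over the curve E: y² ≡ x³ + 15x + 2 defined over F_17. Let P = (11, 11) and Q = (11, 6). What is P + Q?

The two points share x = 11 and their y-coordinates satisfy 11 + 6 ≡ 0 (mod 17), so they are inverses. Their sum is O.

O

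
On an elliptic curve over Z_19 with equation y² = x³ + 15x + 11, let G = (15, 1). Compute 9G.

Repeated addition: build up to 9G.
2G: tangent at (15, 1): λ = (3·15² + 15)/(2·1) ≡ 6/2. 2⁻¹ ≡ 10 (mod 19), so λ ≡ 6·10 ≡ 3.
  x = λ² - 15 - 15 = 9 - 30 ≡ 17; y = λ·(15 - 17) - 1 ≡ 12. → (17, 12)
3G: (17, 12) + (15, 1). λ = (1 - 12)/(15 - 17) ≡ 8/17 mod 19. 17⁻¹ ≡ 9 (mod 19), so λ ≡ 15.
  x = λ² - 17 - 15 = 225 - 32 ≡ 3; y = λ·(17 - 3) - 12 ≡ 8. → (3, 8)
4G: (3, 8) + (15, 1). λ = (1 - 8)/(15 - 3) ≡ 12/12 mod 19. 12⁻¹ ≡ 8 (mod 19) since 12·8 = 96 ≡ 1, so λ ≡ 1.
  x = λ² - 3 - 15 = 1 - 18 ≡ 2; y = λ·(3 - 2) - 8 ≡ 12. → (2, 12)
5G: (2, 12) + (15, 1). λ = (1 - 12)/(15 - 2) ≡ 8/13 mod 19. 13⁻¹ ≡ 3 (mod 19), so λ ≡ 5.
  x = λ² - 2 - 15 = 25 - 17 ≡ 8; y = λ·(2 - 8) - 12 ≡ 15. → (8, 15)
6G: (8, 15) + (15, 1). λ = (1 - 15)/(15 - 8) ≡ 5/7 mod 19. 7⁻¹ ≡ 11 (mod 19), so λ ≡ 17.
  x = λ² - 8 - 15 = 289 - 23 ≡ 0; y = λ·(8 - 0) - 15 ≡ 7. → (0, 7)
7G: (0, 7) + (15, 1). λ = (1 - 7)/(15 - 0) ≡ 13/15 mod 19. 15⁻¹ ≡ 14 (mod 19), so λ ≡ 11.
  x = λ² - 0 - 15 = 121 - 15 ≡ 11; y = λ·(0 - 11) - 7 ≡ 5. → (11, 5)
8G: (11, 5) + (15, 1). λ = (1 - 5)/(15 - 11) ≡ 15/4 mod 19. 4⁻¹ ≡ 5 (mod 19), so λ ≡ 18.
  x = λ² - 11 - 15 = 324 - 26 ≡ 13; y = λ·(11 - 13) - 5 ≡ 16. → (13, 16)
9G: (13, 16) + (15, 1). λ = (1 - 16)/(15 - 13) ≡ 4/2 mod 19. 2⁻¹ ≡ 10 (mod 19), so λ ≡ 2.
  x = λ² - 13 - 15 = 4 - 28 ≡ 14; y = λ·(13 - 14) - 16 ≡ 1. → (14, 1)

(14, 1)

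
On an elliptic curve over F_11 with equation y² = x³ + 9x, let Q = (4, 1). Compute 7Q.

Double-and-add on 7 = (111)₂. Start with Q = (4, 1) for the leading 1-bit.
double: tangent at (4, 1): λ = (3·4² + 9)/(2·1) ≡ 2/2. 2⁻¹ ≡ 6 (mod 11) since 2·6 = 12 ≡ 1, so λ ≡ 2·6 ≡ 1.
  x = λ² - 4 - 4 = 1 - 8 ≡ 4; y = λ·(4 - 4) - 1 ≡ 10. → (4, 10)
add Q: (4, 10) + (4, 1): same x and y₁ ≡ -y₂, so the sum is O.
double: O + O = O (identity).
add Q: O + (4, 1) = (4, 1) (identity).

(4, 1)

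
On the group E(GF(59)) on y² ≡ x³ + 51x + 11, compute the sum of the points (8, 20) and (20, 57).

(8, 20) + (20, 57). λ = (57 - 20)/(20 - 8) ≡ 37/12 mod 59. 12⁻¹ ≡ 5 (mod 59) since 12·5 = 60 ≡ 1, so λ ≡ 8.
  x = λ² - 8 - 20 = 64 - 28 ≡ 36; y = λ·(8 - 36) - 20 ≡ 51. → (36, 51)

(36, 51)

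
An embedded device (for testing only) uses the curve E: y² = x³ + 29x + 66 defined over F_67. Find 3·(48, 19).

(10, 4)

Write G = (48, 19).
Repeated addition: build up to 3G.
2G: tangent at (48, 19): λ = (3·48² + 29)/(2·19) ≡ 40/38. 38⁻¹ ≡ 30 (mod 67) since 38·30 = 1140 ≡ 1, so λ ≡ 40·30 ≡ 61.
  x = λ² - 48 - 48 = 3721 - 96 ≡ 7; y = λ·(48 - 7) - 19 ≡ 3. → (7, 3)
3G: (7, 3) + (48, 19). λ = (19 - 3)/(48 - 7) ≡ 16/41 mod 67. 41⁻¹ ≡ 18 (mod 67), so λ ≡ 20.
  x = λ² - 7 - 48 = 400 - 55 ≡ 10; y = λ·(7 - 10) - 3 ≡ 4. → (10, 4)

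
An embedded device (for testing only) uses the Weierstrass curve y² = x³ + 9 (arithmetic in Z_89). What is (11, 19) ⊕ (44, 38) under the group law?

(11, 19) + (44, 38). λ = (38 - 19)/(44 - 11) ≡ 19/33 mod 89. 33⁻¹ ≡ 27 (mod 89) since 33·27 = 891 ≡ 1, so λ ≡ 68.
  x = λ² - 11 - 44 = 4624 - 55 ≡ 30; y = λ·(11 - 30) - 19 ≡ 24. → (30, 24)

(30, 24)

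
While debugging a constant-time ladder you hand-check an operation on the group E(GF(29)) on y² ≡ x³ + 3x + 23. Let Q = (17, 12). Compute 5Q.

(14, 24)

Double-and-add on 5 = (101)₂. Start with Q = (17, 12) for the leading 1-bit.
double: tangent at (17, 12): λ = (3·17² + 3)/(2·12) ≡ 0/24. 24⁻¹ ≡ 23 (mod 29), so λ ≡ 0·23 ≡ 0.
  x = λ² - 17 - 17 = 0 - 34 ≡ 24; y = λ·(17 - 24) - 12 ≡ 17. → (24, 17)
double: tangent at (24, 17): λ = (3·24² + 3)/(2·17) ≡ 20/5. 5⁻¹ ≡ 6 (mod 29), so λ ≡ 20·6 ≡ 4.
  x = λ² - 24 - 24 = 16 - 48 ≡ 26; y = λ·(24 - 26) - 17 ≡ 4. → (26, 4)
add Q: (26, 4) + (17, 12). λ = (12 - 4)/(17 - 26) ≡ 8/20 mod 29. 20⁻¹ ≡ 16 (mod 29), so λ ≡ 12.
  x = λ² - 26 - 17 = 144 - 43 ≡ 14; y = λ·(26 - 14) - 4 ≡ 24. → (14, 24)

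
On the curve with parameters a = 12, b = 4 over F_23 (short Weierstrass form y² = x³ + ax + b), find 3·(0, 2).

(4, 22)

Write P = (0, 2).
Repeated addition: build up to 3P.
2P: tangent at (0, 2): λ = (3·0² + 12)/(2·2) ≡ 12/4. 4⁻¹ ≡ 6 (mod 23), so λ ≡ 12·6 ≡ 3.
  x = λ² - 0 - 0 = 9 - 0 ≡ 9; y = λ·(0 - 9) - 2 ≡ 17. → (9, 17)
3P: (9, 17) + (0, 2). λ = (2 - 17)/(0 - 9) ≡ 8/14 mod 23. 14⁻¹ ≡ 5 (mod 23), so λ ≡ 17.
  x = λ² - 9 - 0 = 289 - 9 ≡ 4; y = λ·(9 - 4) - 17 ≡ 22. → (4, 22)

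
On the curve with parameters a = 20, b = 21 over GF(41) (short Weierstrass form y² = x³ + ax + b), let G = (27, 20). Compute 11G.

(5, 0)

Double-and-add on 11 = (1011)₂. Start with G = (27, 20) for the leading 1-bit.
double: tangent at (27, 20): λ = (3·27² + 20)/(2·20) ≡ 34/40. 40⁻¹ ≡ 40 (mod 41), so λ ≡ 34·40 ≡ 7.
  x = λ² - 27 - 27 = 49 - 54 ≡ 36; y = λ·(27 - 36) - 20 ≡ 40. → (36, 40)
double: tangent at (36, 40): λ = (3·36² + 20)/(2·40) ≡ 13/39. 39⁻¹ ≡ 20 (mod 41) since 39·20 = 780 ≡ 1, so λ ≡ 13·20 ≡ 14.
  x = λ² - 36 - 36 = 196 - 72 ≡ 1; y = λ·(36 - 1) - 40 ≡ 40. → (1, 40)
add G: (1, 40) + (27, 20). λ = (20 - 40)/(27 - 1) ≡ 21/26 mod 41. 26⁻¹ ≡ 30 (mod 41), so λ ≡ 15.
  x = λ² - 1 - 27 = 225 - 28 ≡ 33; y = λ·(1 - 33) - 40 ≡ 13. → (33, 13)
double: tangent at (33, 13): λ = (3·33² + 20)/(2·13) ≡ 7/26. 26⁻¹ ≡ 30 (mod 41), so λ ≡ 7·30 ≡ 5.
  x = λ² - 33 - 33 = 25 - 66 ≡ 0; y = λ·(33 - 0) - 13 ≡ 29. → (0, 29)
add G: (0, 29) + (27, 20). λ = (20 - 29)/(27 - 0) ≡ 32/27 mod 41. 27⁻¹ ≡ 38 (mod 41), so λ ≡ 27.
  x = λ² - 0 - 27 = 729 - 27 ≡ 5; y = λ·(0 - 5) - 29 ≡ 0. → (5, 0)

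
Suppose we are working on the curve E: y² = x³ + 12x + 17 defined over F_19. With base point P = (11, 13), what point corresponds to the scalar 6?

Double-and-add on 6 = (110)₂. Start with P = (11, 13) for the leading 1-bit.
double: tangent at (11, 13): λ = (3·11² + 12)/(2·13) ≡ 14/7. 7⁻¹ ≡ 11 (mod 19), so λ ≡ 14·11 ≡ 2.
  x = λ² - 11 - 11 = 4 - 22 ≡ 1; y = λ·(11 - 1) - 13 ≡ 7. → (1, 7)
add P: (1, 7) + (11, 13). λ = (13 - 7)/(11 - 1) ≡ 6/10 mod 19. 10⁻¹ ≡ 2 (mod 19) since 10·2 = 20 ≡ 1, so λ ≡ 12.
  x = λ² - 1 - 11 = 144 - 12 ≡ 18; y = λ·(1 - 18) - 7 ≡ 17. → (18, 17)
double: tangent at (18, 17): λ = (3·18² + 12)/(2·17) ≡ 15/15. 15⁻¹ ≡ 14 (mod 19), so λ ≡ 15·14 ≡ 1.
  x = λ² - 18 - 18 = 1 - 36 ≡ 3; y = λ·(18 - 3) - 17 ≡ 17. → (3, 17)

(3, 17)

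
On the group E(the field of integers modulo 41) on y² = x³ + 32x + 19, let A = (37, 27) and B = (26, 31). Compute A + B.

(11, 12)

(37, 27) + (26, 31). λ = (31 - 27)/(26 - 37) ≡ 4/30 mod 41. 30⁻¹ ≡ 26 (mod 41) since 30·26 = 780 ≡ 1, so λ ≡ 22.
  x = λ² - 37 - 26 = 484 - 63 ≡ 11; y = λ·(37 - 11) - 27 ≡ 12. → (11, 12)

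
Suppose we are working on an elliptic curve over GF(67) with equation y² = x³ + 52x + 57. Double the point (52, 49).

(46, 42)

tangent at (52, 49): λ = (3·52² + 52)/(2·49) ≡ 57/31. 31⁻¹ ≡ 13 (mod 67), so λ ≡ 57·13 ≡ 4.
  x = λ² - 52 - 52 = 16 - 104 ≡ 46; y = λ·(52 - 46) - 49 ≡ 42. → (46, 42)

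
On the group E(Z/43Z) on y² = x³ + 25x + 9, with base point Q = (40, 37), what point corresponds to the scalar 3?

Repeated addition: build up to 3Q.
2Q: tangent at (40, 37): λ = (3·40² + 25)/(2·37) ≡ 9/31. 31⁻¹ ≡ 25 (mod 43) since 31·25 = 775 ≡ 1, so λ ≡ 9·25 ≡ 10.
  x = λ² - 40 - 40 = 100 - 80 ≡ 20; y = λ·(40 - 20) - 37 ≡ 34. → (20, 34)
3Q: (20, 34) + (40, 37). λ = (37 - 34)/(40 - 20) ≡ 3/20 mod 43. 20⁻¹ ≡ 28 (mod 43) since 20·28 = 560 ≡ 1, so λ ≡ 41.
  x = λ² - 20 - 40 = 1681 - 60 ≡ 30; y = λ·(20 - 30) - 34 ≡ 29. → (30, 29)

(30, 29)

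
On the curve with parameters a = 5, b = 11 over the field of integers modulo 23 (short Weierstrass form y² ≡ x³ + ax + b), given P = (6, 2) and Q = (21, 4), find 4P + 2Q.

(21, 4)

First 4P:
Repeated addition: build up to 4P.
2P: tangent at (6, 2): λ = (3·6² + 5)/(2·2) ≡ 21/4. 4⁻¹ ≡ 6 (mod 23), so λ ≡ 21·6 ≡ 11.
  x = λ² - 6 - 6 = 121 - 12 ≡ 17; y = λ·(6 - 17) - 2 ≡ 15. → (17, 15)
3P: (17, 15) + (6, 2). λ = (2 - 15)/(6 - 17) ≡ 10/12 mod 23. 12⁻¹ ≡ 2 (mod 23), so λ ≡ 20.
  x = λ² - 17 - 6 = 400 - 23 ≡ 9; y = λ·(17 - 9) - 15 ≡ 7. → (9, 7)
4P: (9, 7) + (6, 2). λ = (2 - 7)/(6 - 9) ≡ 18/20 mod 23. 20⁻¹ ≡ 15 (mod 23) since 20·15 = 300 ≡ 1, so λ ≡ 17.
  x = λ² - 9 - 6 = 289 - 15 ≡ 21; y = λ·(9 - 21) - 7 ≡ 19. → (21, 19)
4P = (21, 19).
Next 2Q:
Repeated addition: build up to 2Q.
2Q: tangent at (21, 4): λ = (3·21² + 5)/(2·4) ≡ 17/8. 8⁻¹ ≡ 3 (mod 23) since 8·3 = 24 ≡ 1, so λ ≡ 17·3 ≡ 5.
  x = λ² - 21 - 21 = 25 - 42 ≡ 6; y = λ·(21 - 6) - 4 ≡ 2. → (6, 2)
2Q = (6, 2).
Finally 4P + 2Q:
(21, 19) + (6, 2). λ = (2 - 19)/(6 - 21) ≡ 6/8 mod 23. 8⁻¹ ≡ 3 (mod 23), so λ ≡ 18.
  x = λ² - 21 - 6 = 324 - 27 ≡ 21; y = λ·(21 - 21) - 19 ≡ 4. → (21, 4)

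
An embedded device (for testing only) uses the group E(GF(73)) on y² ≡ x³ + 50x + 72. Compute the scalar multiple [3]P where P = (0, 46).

Repeated addition: build up to 3P.
2P: tangent at (0, 46): λ = (3·0² + 50)/(2·46) ≡ 50/19. 19⁻¹ ≡ 50 (mod 73) since 19·50 = 950 ≡ 1, so λ ≡ 50·50 ≡ 18.
  x = λ² - 0 - 0 = 324 - 0 ≡ 32; y = λ·(0 - 32) - 46 ≡ 35. → (32, 35)
3P: (32, 35) + (0, 46). λ = (46 - 35)/(0 - 32) ≡ 11/41 mod 73. 41⁻¹ ≡ 57 (mod 73) since 41·57 = 2337 ≡ 1, so λ ≡ 43.
  x = λ² - 32 - 0 = 1849 - 32 ≡ 65; y = λ·(32 - 65) - 35 ≡ 6. → (65, 6)

(65, 6)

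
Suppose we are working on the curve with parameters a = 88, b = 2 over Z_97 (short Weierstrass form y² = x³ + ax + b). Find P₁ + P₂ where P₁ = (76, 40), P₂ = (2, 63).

(76, 40) + (2, 63). λ = (63 - 40)/(2 - 76) ≡ 23/23 mod 97. 23⁻¹ ≡ 38 (mod 97), so λ ≡ 1.
  x = λ² - 76 - 2 = 1 - 78 ≡ 20; y = λ·(76 - 20) - 40 ≡ 16. → (20, 16)

(20, 16)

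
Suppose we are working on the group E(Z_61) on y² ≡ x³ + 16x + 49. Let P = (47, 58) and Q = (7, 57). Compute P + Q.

(47, 58) + (7, 57). λ = (57 - 58)/(7 - 47) ≡ 60/21 mod 61. 21⁻¹ ≡ 32 (mod 61) since 21·32 = 672 ≡ 1, so λ ≡ 29.
  x = λ² - 47 - 7 = 841 - 54 ≡ 55; y = λ·(47 - 55) - 58 ≡ 15. → (55, 15)

(55, 15)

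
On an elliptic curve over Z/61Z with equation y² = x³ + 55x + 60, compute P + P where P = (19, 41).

(24, 25)

tangent at (19, 41): λ = (3·19² + 55)/(2·41) ≡ 40/21. 21⁻¹ ≡ 32 (mod 61), so λ ≡ 40·32 ≡ 60.
  x = λ² - 19 - 19 = 3600 - 38 ≡ 24; y = λ·(19 - 24) - 41 ≡ 25. → (24, 25)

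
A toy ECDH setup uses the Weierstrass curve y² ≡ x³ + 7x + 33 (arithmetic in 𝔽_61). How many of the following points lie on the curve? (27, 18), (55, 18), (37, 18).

(27, 18): 18² ≡ 19, rhs ≡ 19 → on.
(55, 18): 18² ≡ 19, rhs ≡ 19 → on.
(37, 18): 18² ≡ 19, rhs ≡ 10 → off.

2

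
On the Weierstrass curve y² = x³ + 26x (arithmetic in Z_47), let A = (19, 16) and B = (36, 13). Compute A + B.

(0, 0)

(19, 16) + (36, 13). λ = (13 - 16)/(36 - 19) ≡ 44/17 mod 47. 17⁻¹ ≡ 36 (mod 47) since 17·36 = 612 ≡ 1, so λ ≡ 33.
  x = λ² - 19 - 36 = 1089 - 55 ≡ 0; y = λ·(19 - 0) - 16 ≡ 0. → (0, 0)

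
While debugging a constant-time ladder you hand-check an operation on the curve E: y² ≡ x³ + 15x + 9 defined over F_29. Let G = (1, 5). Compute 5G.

(6, 5)

Repeated addition: build up to 5G.
2G: tangent at (1, 5): λ = (3·1² + 15)/(2·5) ≡ 18/10. 10⁻¹ ≡ 3 (mod 29), so λ ≡ 18·3 ≡ 25.
  x = λ² - 1 - 1 = 625 - 2 ≡ 14; y = λ·(1 - 14) - 5 ≡ 18. → (14, 18)
3G: (14, 18) + (1, 5). λ = (5 - 18)/(1 - 14) ≡ 16/16 mod 29. 16⁻¹ ≡ 20 (mod 29) since 16·20 = 320 ≡ 1, so λ ≡ 1.
  x = λ² - 14 - 1 = 1 - 15 ≡ 15; y = λ·(14 - 15) - 18 ≡ 10. → (15, 10)
4G: (15, 10) + (1, 5). λ = (5 - 10)/(1 - 15) ≡ 24/15 mod 29. 15⁻¹ ≡ 2 (mod 29), so λ ≡ 19.
  x = λ² - 15 - 1 = 361 - 16 ≡ 26; y = λ·(15 - 26) - 10 ≡ 13. → (26, 13)
5G: (26, 13) + (1, 5). λ = (5 - 13)/(1 - 26) ≡ 21/4 mod 29. 4⁻¹ ≡ 22 (mod 29), so λ ≡ 27.
  x = λ² - 26 - 1 = 729 - 27 ≡ 6; y = λ·(26 - 6) - 13 ≡ 5. → (6, 5)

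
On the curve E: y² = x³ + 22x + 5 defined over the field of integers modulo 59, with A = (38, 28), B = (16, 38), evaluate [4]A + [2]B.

First 4A:
Double-and-add on 4 = (100)₂. Start with A = (38, 28) for the leading 1-bit.
double: tangent at (38, 28): λ = (3·38² + 22)/(2·28) ≡ 47/56. 56⁻¹ ≡ 39 (mod 59), so λ ≡ 47·39 ≡ 4.
  x = λ² - 38 - 38 = 16 - 76 ≡ 58; y = λ·(38 - 58) - 28 ≡ 10. → (58, 10)
double: tangent at (58, 10): λ = (3·58² + 22)/(2·10) ≡ 25/20. 20⁻¹ ≡ 3 (mod 59) since 20·3 = 60 ≡ 1, so λ ≡ 25·3 ≡ 16.
  x = λ² - 58 - 58 = 256 - 116 ≡ 22; y = λ·(58 - 22) - 10 ≡ 35. → (22, 35)
4A = (22, 35).
Next 2B:
Repeated addition: build up to 2B.
2B: tangent at (16, 38): λ = (3·16² + 22)/(2·38) ≡ 23/17. 17⁻¹ ≡ 7 (mod 59) since 17·7 = 119 ≡ 1, so λ ≡ 23·7 ≡ 43.
  x = λ² - 16 - 16 = 1849 - 32 ≡ 47; y = λ·(16 - 47) - 38 ≡ 45. → (47, 45)
2B = (47, 45).
Finally 4A + 2B:
(22, 35) + (47, 45). λ = (45 - 35)/(47 - 22) ≡ 10/25 mod 59. 25⁻¹ ≡ 26 (mod 59), so λ ≡ 24.
  x = λ² - 22 - 47 = 576 - 69 ≡ 35; y = λ·(22 - 35) - 35 ≡ 7. → (35, 7)

(35, 7)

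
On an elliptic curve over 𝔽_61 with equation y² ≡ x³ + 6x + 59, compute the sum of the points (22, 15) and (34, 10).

(20, 35)

(22, 15) + (34, 10). λ = (10 - 15)/(34 - 22) ≡ 56/12 mod 61. 12⁻¹ ≡ 56 (mod 61), so λ ≡ 25.
  x = λ² - 22 - 34 = 625 - 56 ≡ 20; y = λ·(22 - 20) - 15 ≡ 35. → (20, 35)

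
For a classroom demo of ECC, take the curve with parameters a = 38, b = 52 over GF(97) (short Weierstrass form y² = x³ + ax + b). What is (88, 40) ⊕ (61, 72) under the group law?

(81, 2)

(88, 40) + (61, 72). λ = (72 - 40)/(61 - 88) ≡ 32/70 mod 97. 70⁻¹ ≡ 79 (mod 97), so λ ≡ 6.
  x = λ² - 88 - 61 = 36 - 149 ≡ 81; y = λ·(88 - 81) - 40 ≡ 2. → (81, 2)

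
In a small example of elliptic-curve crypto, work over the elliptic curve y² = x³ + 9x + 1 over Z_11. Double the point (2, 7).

tangent at (2, 7): λ = (3·2² + 9)/(2·7) ≡ 10/3. 3⁻¹ ≡ 4 (mod 11) since 3·4 = 12 ≡ 1, so λ ≡ 10·4 ≡ 7.
  x = λ² - 2 - 2 = 49 - 4 ≡ 1; y = λ·(2 - 1) - 7 ≡ 0. → (1, 0)

(1, 0)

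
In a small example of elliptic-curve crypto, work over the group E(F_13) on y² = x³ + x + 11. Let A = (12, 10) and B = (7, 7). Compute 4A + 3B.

(12, 3)

First 4A:
Repeated addition: build up to 4A.
2A: tangent at (12, 10): λ = (3·12² + 1)/(2·10) ≡ 4/7. 7⁻¹ ≡ 2 (mod 13) since 7·2 = 14 ≡ 1, so λ ≡ 4·2 ≡ 8.
  x = λ² - 12 - 12 = 64 - 24 ≡ 1; y = λ·(12 - 1) - 10 ≡ 0. → (1, 0)
3A: (1, 0) + (12, 10). λ = (10 - 0)/(12 - 1) ≡ 10/11 mod 13. 11⁻¹ ≡ 6 (mod 13), so λ ≡ 8.
  x = λ² - 1 - 12 = 64 - 13 ≡ 12; y = λ·(1 - 12) - 0 ≡ 3. → (12, 3)
4A: (12, 3) + (12, 10): same x and y₁ ≡ -y₂, so the sum is ∞.
4A = ∞.
Next 3B:
Repeated addition: build up to 3B.
2B: tangent at (7, 7): λ = (3·7² + 1)/(2·7) ≡ 5/1. 1⁻¹ ≡ 1 (mod 13), so λ ≡ 5·1 ≡ 5.
  x = λ² - 7 - 7 = 25 - 14 ≡ 11; y = λ·(7 - 11) - 7 ≡ 12. → (11, 12)
3B: (11, 12) + (7, 7). λ = (7 - 12)/(7 - 11) ≡ 8/9 mod 13. 9⁻¹ ≡ 3 (mod 13) since 9·3 = 27 ≡ 1, so λ ≡ 11.
  x = λ² - 11 - 7 = 121 - 18 ≡ 12; y = λ·(11 - 12) - 12 ≡ 3. → (12, 3)
3B = (12, 3).
Finally 4A + 3B:
∞ + (12, 3) = (12, 3) (identity).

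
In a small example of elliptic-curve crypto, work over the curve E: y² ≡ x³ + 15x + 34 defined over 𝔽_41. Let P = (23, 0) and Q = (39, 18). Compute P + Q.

(23, 0) + (39, 18). λ = (18 - 0)/(39 - 23) ≡ 18/16 mod 41. 16⁻¹ ≡ 18 (mod 41), so λ ≡ 37.
  x = λ² - 23 - 39 = 1369 - 62 ≡ 36; y = λ·(23 - 36) - 0 ≡ 11. → (36, 11)

(36, 11)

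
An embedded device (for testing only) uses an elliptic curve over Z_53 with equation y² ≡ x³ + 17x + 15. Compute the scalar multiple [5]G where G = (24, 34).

(32, 34)

Double-and-add on 5 = (101)₂. Start with G = (24, 34) for the leading 1-bit.
double: tangent at (24, 34): λ = (3·24² + 17)/(2·34) ≡ 49/15. 15⁻¹ ≡ 46 (mod 53), so λ ≡ 49·46 ≡ 28.
  x = λ² - 24 - 24 = 784 - 48 ≡ 47; y = λ·(24 - 47) - 34 ≡ 11. → (47, 11)
double: tangent at (47, 11): λ = (3·47² + 17)/(2·11) ≡ 19/22. 22⁻¹ ≡ 41 (mod 53), so λ ≡ 19·41 ≡ 37.
  x = λ² - 47 - 47 = 1369 - 94 ≡ 3; y = λ·(47 - 3) - 11 ≡ 27. → (3, 27)
add G: (3, 27) + (24, 34). λ = (34 - 27)/(24 - 3) ≡ 7/21 mod 53. 21⁻¹ ≡ 48 (mod 53) since 21·48 = 1008 ≡ 1, so λ ≡ 18.
  x = λ² - 3 - 24 = 324 - 27 ≡ 32; y = λ·(3 - 32) - 27 ≡ 34. → (32, 34)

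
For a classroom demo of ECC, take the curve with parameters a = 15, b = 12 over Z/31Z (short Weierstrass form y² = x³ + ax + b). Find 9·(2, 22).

(25, 4)

Write G = (2, 22).
Repeated addition: build up to 9G.
2G: tangent at (2, 22): λ = (3·2² + 15)/(2·22) ≡ 27/13. 13⁻¹ ≡ 12 (mod 31) since 13·12 = 156 ≡ 1, so λ ≡ 27·12 ≡ 14.
  x = λ² - 2 - 2 = 196 - 4 ≡ 6; y = λ·(2 - 6) - 22 ≡ 15. → (6, 15)
3G: (6, 15) + (2, 22). λ = (22 - 15)/(2 - 6) ≡ 7/27 mod 31. 27⁻¹ ≡ 23 (mod 31) since 27·23 = 621 ≡ 1, so λ ≡ 6.
  x = λ² - 6 - 2 = 36 - 8 ≡ 28; y = λ·(6 - 28) - 15 ≡ 8. → (28, 8)
4G: (28, 8) + (2, 22). λ = (22 - 8)/(2 - 28) ≡ 14/5 mod 31. 5⁻¹ ≡ 25 (mod 31), so λ ≡ 9.
  x = λ² - 28 - 2 = 81 - 30 ≡ 20; y = λ·(28 - 20) - 8 ≡ 2. → (20, 2)
5G: (20, 2) + (2, 22). λ = (22 - 2)/(2 - 20) ≡ 20/13 mod 31. 13⁻¹ ≡ 12 (mod 31) since 13·12 = 156 ≡ 1, so λ ≡ 23.
  x = λ² - 20 - 2 = 529 - 22 ≡ 11; y = λ·(20 - 11) - 2 ≡ 19. → (11, 19)
6G: (11, 19) + (2, 22). λ = (22 - 19)/(2 - 11) ≡ 3/22 mod 31. 22⁻¹ ≡ 24 (mod 31) since 22·24 = 528 ≡ 1, so λ ≡ 10.
  x = λ² - 11 - 2 = 100 - 13 ≡ 25; y = λ·(11 - 25) - 19 ≡ 27. → (25, 27)
7G: (25, 27) + (2, 22). λ = (22 - 27)/(2 - 25) ≡ 26/8 mod 31. 8⁻¹ ≡ 4 (mod 31), so λ ≡ 11.
  x = λ² - 25 - 2 = 121 - 27 ≡ 1; y = λ·(25 - 1) - 27 ≡ 20. → (1, 20)
8G: (1, 20) + (2, 22). λ = (22 - 20)/(2 - 1) ≡ 2/1 mod 31. 1⁻¹ ≡ 1 (mod 31) since 1·1 = 1 ≡ 1, so λ ≡ 2.
  x = λ² - 1 - 2 = 4 - 3 ≡ 1; y = λ·(1 - 1) - 20 ≡ 11. → (1, 11)
9G: (1, 11) + (2, 22). λ = (22 - 11)/(2 - 1) ≡ 11/1 mod 31. 1⁻¹ ≡ 1 (mod 31) since 1·1 = 1 ≡ 1, so λ ≡ 11.
  x = λ² - 1 - 2 = 121 - 3 ≡ 25; y = λ·(1 - 25) - 11 ≡ 4. → (25, 4)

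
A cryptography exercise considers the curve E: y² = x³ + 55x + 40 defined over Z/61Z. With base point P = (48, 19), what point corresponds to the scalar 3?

Repeated addition: build up to 3P.
2P: tangent at (48, 19): λ = (3·48² + 55)/(2·19) ≡ 13/38. 38⁻¹ ≡ 53 (mod 61) since 38·53 = 2014 ≡ 1, so λ ≡ 13·53 ≡ 18.
  x = λ² - 48 - 48 = 324 - 96 ≡ 45; y = λ·(48 - 45) - 19 ≡ 35. → (45, 35)
3P: (45, 35) + (48, 19). λ = (19 - 35)/(48 - 45) ≡ 45/3 mod 61. 3⁻¹ ≡ 41 (mod 61), so λ ≡ 15.
  x = λ² - 45 - 48 = 225 - 93 ≡ 10; y = λ·(45 - 10) - 35 ≡ 2. → (10, 2)

(10, 2)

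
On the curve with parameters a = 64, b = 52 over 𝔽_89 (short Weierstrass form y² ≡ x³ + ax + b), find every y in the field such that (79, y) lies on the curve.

none

x³ + 64x + 52 = 498147 ≡ 14 (mod 89).
14 is a non-residue mod 89; no y exists.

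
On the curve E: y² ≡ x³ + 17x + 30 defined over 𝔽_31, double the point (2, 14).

(24, 23)

tangent at (2, 14): λ = (3·2² + 17)/(2·14) ≡ 29/28. 28⁻¹ ≡ 10 (mod 31), so λ ≡ 29·10 ≡ 11.
  x = λ² - 2 - 2 = 121 - 4 ≡ 24; y = λ·(2 - 24) - 14 ≡ 23. → (24, 23)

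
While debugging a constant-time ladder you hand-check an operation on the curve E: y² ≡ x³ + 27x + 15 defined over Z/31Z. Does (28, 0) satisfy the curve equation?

yes

y² = 0² ≡ 0; x³ + 27x + 15 = 22723 ≡ 0 (mod 31). 0 = 0.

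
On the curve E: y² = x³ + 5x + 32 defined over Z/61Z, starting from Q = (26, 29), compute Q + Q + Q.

Repeated addition: build up to 3Q.
2Q: tangent at (26, 29): λ = (3·26² + 5)/(2·29) ≡ 20/58. 58⁻¹ ≡ 20 (mod 61) since 58·20 = 1160 ≡ 1, so λ ≡ 20·20 ≡ 34.
  x = λ² - 26 - 26 = 1156 - 52 ≡ 6; y = λ·(26 - 6) - 29 ≡ 41. → (6, 41)
3Q: (6, 41) + (26, 29). λ = (29 - 41)/(26 - 6) ≡ 49/20 mod 61. 20⁻¹ ≡ 58 (mod 61), so λ ≡ 36.
  x = λ² - 6 - 26 = 1296 - 32 ≡ 44; y = λ·(6 - 44) - 41 ≡ 55. → (44, 55)

(44, 55)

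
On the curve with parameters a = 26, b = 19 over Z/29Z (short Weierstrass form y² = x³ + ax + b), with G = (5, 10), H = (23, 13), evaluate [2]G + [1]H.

(26, 28)

First 2G:
Repeated addition: build up to 2G.
2G: tangent at (5, 10): λ = (3·5² + 26)/(2·10) ≡ 14/20. 20⁻¹ ≡ 16 (mod 29) since 20·16 = 320 ≡ 1, so λ ≡ 14·16 ≡ 21.
  x = λ² - 5 - 5 = 441 - 10 ≡ 25; y = λ·(5 - 25) - 10 ≡ 5. → (25, 5)
2G = (25, 5).
Finally 2G + H:
(25, 5) + (23, 13). λ = (13 - 5)/(23 - 25) ≡ 8/27 mod 29. 27⁻¹ ≡ 14 (mod 29), so λ ≡ 25.
  x = λ² - 25 - 23 = 625 - 48 ≡ 26; y = λ·(25 - 26) - 5 ≡ 28. → (26, 28)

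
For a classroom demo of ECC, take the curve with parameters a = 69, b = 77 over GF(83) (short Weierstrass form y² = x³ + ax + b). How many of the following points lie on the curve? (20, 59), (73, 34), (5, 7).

(20, 59): 59² ≡ 78, rhs ≡ 78 → on.
(73, 34): 34² ≡ 77, rhs ≡ 47 → off.
(5, 7): 7² ≡ 49, rhs ≡ 49 → on.

2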